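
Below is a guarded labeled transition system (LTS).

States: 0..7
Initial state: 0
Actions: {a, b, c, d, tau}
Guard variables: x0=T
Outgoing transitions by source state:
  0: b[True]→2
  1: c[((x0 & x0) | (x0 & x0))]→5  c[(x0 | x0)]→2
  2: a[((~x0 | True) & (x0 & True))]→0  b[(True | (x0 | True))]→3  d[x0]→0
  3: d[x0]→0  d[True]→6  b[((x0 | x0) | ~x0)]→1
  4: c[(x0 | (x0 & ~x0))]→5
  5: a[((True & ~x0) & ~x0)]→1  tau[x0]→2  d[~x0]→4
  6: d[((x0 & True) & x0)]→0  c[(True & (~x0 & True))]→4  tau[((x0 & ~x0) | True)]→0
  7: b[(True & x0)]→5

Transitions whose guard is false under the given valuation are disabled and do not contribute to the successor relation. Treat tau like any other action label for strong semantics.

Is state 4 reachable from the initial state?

Guard filter leaves 14 enabled edge(s).
Layer 0: {0}
Layer 1: {2}  now seen {0,2}
Layer 2: {3}  now seen {0,2,3}
Layer 3: {1,6}  now seen {0,1,2,3,6}
Layer 4: {5}  now seen {0,1,2,3,5,6}
Reach set: {0,1,2,3,5,6}

Answer: UNREACHABLE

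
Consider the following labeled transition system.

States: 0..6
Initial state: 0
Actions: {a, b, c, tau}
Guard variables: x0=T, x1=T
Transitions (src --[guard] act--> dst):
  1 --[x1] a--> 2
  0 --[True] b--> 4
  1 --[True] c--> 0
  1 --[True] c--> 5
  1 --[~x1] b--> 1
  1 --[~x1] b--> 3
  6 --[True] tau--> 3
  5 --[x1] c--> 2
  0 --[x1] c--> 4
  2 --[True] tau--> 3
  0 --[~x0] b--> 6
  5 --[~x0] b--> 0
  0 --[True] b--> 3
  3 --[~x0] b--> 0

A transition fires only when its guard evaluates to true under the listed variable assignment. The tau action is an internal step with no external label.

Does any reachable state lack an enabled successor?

Answer: DEADLOCK at state 3

Analysis:
Reach set: {0,3,4}
  0: b→3  b→4  c→4  [deg 3]
  3: ∅  [no exit]
  4: ∅  [no exit]
trace reaching 3: b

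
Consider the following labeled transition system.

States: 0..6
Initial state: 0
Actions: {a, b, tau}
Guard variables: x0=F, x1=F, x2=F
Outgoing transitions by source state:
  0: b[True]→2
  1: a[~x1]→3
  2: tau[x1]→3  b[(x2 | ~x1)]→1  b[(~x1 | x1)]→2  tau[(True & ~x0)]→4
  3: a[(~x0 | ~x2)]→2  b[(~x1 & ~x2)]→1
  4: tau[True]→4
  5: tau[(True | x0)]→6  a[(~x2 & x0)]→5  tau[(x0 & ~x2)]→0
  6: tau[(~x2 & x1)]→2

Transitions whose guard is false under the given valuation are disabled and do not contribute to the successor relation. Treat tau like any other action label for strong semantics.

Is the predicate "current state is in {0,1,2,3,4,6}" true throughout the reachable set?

Answer: INVARIANT HOLDS

Analysis:
Safe = {0,1,2,3,4,6}
R = {0,1,2,3,4}
  0: ✓
  1: ✓
  2: ✓
  3: ✓
  4: ✓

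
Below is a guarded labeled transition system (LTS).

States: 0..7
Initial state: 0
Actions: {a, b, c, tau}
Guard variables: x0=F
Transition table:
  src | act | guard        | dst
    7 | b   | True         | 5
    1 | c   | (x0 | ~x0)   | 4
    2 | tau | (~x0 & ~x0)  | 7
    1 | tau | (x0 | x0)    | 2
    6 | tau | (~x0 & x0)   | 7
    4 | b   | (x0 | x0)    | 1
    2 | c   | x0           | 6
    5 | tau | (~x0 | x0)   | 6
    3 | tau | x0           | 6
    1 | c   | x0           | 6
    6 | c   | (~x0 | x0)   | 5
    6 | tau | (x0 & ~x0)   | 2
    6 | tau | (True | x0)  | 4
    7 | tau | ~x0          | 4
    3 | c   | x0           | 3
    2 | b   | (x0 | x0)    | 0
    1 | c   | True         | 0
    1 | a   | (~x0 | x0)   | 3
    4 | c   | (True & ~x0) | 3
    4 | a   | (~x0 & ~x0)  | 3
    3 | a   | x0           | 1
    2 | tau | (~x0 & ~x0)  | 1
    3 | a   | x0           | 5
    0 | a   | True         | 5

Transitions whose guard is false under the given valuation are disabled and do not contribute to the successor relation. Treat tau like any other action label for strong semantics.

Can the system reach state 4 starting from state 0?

13 transition(s) survive guard evaluation.
L0 = {0}
L1 = {5}  total {0,5}
L2 = {6}  total {0,5,6}
L3 = {4}  total {0,4,5,6}
L4 = {3}  total {0,3,4,5,6}
Reachable = {0,3,4,5,6}
witness 4: a·tau·tau

Answer: REACHABLE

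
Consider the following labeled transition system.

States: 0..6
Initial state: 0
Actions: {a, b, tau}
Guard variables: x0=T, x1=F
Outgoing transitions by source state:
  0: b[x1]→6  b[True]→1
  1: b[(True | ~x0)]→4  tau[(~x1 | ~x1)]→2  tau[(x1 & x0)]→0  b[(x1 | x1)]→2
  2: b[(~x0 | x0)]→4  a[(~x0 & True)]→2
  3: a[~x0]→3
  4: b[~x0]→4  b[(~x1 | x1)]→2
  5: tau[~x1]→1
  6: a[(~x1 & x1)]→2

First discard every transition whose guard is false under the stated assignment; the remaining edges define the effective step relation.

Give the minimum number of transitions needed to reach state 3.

Layered search for 3:
  Layer 0: {0}
  Layer 1: {1}
  Layer 2: {2,4}
3 never appears.

Answer: UNREACHABLE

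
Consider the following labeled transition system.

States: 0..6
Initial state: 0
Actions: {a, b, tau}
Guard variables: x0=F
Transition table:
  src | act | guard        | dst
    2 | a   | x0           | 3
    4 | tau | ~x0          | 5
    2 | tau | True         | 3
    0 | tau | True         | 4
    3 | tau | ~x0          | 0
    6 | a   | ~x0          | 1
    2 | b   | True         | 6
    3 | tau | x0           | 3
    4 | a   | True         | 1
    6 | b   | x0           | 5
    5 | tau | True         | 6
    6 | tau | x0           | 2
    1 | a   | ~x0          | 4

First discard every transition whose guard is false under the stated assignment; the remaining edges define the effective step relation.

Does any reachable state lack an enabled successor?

Answer: DEADLOCK-FREE

Analysis:
Reach set: {0,1,4,5,6}
  0: tau→4  [deg 1]
  1: a→4  [deg 1]
  4: a→1  tau→5  [deg 2]
  5: tau→6  [deg 1]
  6: a→1  [deg 1]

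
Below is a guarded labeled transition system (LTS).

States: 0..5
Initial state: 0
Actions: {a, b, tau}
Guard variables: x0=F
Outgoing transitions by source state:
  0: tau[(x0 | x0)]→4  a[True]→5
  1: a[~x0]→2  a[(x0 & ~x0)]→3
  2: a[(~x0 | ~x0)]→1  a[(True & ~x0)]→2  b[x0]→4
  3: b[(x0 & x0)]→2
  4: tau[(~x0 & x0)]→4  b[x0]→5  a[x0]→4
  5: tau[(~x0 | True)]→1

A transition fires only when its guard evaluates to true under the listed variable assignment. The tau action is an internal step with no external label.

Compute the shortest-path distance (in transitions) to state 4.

Breadth-first toward 4:
  depth 0: {0}
  depth 1: {5}
  depth 2: {1}
  depth 3: {2}
4 never appears.

Answer: UNREACHABLE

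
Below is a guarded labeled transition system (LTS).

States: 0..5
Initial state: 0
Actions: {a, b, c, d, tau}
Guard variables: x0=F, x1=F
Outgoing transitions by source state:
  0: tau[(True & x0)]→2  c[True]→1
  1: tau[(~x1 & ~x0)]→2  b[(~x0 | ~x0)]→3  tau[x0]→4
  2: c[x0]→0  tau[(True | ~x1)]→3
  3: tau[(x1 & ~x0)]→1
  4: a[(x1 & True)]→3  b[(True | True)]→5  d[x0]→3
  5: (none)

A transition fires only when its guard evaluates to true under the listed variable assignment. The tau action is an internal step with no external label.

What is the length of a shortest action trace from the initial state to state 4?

Answer: UNREACHABLE

Trace:
BFS to 4:
  L0 = {0}
  L1 = {1}
  L2 = {2,3}
4 never appears.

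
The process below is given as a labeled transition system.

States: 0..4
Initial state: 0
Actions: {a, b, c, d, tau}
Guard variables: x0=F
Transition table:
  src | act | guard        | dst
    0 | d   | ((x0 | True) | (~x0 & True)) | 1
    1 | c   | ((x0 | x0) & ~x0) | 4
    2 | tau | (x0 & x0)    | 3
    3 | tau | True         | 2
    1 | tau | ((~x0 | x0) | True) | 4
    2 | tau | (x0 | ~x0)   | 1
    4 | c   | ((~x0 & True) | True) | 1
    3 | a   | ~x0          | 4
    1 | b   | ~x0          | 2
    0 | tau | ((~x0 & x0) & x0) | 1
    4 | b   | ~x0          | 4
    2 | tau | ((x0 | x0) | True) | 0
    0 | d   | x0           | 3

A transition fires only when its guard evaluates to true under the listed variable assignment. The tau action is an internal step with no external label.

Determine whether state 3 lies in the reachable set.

Answer: UNREACHABLE

Trace:
Guard filter leaves 9 enabled edge(s).
depth 0: {0}
depth 1: {1}  now seen {0,1}
depth 2: {2,4}  now seen {0,1,2,4}
Reachable = {0,1,2,4}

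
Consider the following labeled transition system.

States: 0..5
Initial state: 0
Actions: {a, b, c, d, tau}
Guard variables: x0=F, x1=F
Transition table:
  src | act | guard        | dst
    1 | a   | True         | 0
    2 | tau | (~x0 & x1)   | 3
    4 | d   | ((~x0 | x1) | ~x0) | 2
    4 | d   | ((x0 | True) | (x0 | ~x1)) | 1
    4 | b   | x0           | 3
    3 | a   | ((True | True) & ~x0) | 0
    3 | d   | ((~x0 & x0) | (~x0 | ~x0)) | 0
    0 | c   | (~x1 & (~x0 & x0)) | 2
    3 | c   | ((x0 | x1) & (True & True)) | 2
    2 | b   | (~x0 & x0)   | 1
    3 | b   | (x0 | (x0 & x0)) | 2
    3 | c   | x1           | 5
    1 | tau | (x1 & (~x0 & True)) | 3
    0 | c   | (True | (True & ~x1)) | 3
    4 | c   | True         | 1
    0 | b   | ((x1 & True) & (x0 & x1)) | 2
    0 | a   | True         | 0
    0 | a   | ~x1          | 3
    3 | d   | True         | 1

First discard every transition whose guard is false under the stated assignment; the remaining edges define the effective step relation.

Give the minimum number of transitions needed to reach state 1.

Answer: 2

Analysis:
Layered search for 1:
  L0 = {0}
  L1 = {3}
  L2 = {1}
first hit 1 at d=2 via a·d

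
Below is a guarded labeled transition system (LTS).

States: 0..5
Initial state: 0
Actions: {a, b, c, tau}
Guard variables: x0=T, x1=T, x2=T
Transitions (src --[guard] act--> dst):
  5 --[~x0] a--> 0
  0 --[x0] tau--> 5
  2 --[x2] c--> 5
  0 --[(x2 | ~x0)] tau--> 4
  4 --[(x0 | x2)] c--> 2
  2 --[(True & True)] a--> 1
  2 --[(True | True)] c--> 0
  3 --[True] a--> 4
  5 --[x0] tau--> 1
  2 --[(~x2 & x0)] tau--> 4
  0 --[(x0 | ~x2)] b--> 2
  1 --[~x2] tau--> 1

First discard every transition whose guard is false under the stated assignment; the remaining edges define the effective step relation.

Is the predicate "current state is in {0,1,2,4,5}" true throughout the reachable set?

Answer: INVARIANT HOLDS

Working:
Safe = {0,1,2,4,5}
Reach set: {0,1,2,4,5}
  0: ok
  1: ok
  2: ok
  4: ok
  5: ok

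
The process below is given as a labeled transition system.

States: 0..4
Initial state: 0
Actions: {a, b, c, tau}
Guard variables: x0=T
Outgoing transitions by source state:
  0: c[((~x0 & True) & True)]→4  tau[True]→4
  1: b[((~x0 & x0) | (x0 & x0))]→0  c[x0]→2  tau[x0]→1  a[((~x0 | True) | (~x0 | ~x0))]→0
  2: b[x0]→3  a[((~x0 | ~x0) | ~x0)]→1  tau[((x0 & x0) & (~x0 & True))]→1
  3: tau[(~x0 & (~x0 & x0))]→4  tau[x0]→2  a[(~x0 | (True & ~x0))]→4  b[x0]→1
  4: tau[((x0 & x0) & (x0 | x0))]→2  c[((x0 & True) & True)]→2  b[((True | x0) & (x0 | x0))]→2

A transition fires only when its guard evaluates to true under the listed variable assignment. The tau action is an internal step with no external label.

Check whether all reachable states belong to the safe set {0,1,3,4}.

Answer: INVARIANT VIOLATED at state 2

Trace:
Allowed set {0,1,3,4}
Reach set: {0,1,2,3,4}
  0: ok
  1: ok
  2: ✗ unsafe
  3: ok
  4: ok
reach 2 via tau·tau — violates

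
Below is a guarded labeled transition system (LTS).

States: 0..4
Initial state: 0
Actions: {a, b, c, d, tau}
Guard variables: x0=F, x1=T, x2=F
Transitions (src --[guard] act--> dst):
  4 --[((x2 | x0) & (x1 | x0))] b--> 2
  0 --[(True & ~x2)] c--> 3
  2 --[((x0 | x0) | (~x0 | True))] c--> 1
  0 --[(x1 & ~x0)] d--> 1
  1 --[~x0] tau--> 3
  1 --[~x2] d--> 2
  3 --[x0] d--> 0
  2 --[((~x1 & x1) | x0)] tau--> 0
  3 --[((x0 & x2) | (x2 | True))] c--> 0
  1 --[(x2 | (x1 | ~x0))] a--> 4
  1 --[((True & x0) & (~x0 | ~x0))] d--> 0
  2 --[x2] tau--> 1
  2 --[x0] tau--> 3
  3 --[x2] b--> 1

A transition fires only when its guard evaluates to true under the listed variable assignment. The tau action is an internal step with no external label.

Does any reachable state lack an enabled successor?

Reachable = {0,1,2,3,4}
  0: c→3  d→1  [2 out]
  1: a→4  d→2  tau→3  [3 out]
  2: c→1  [1 out]
  3: c→0  [1 out]
  4: ∅  [deadlock]
trace reaching 4: d·a

Answer: DEADLOCK at state 4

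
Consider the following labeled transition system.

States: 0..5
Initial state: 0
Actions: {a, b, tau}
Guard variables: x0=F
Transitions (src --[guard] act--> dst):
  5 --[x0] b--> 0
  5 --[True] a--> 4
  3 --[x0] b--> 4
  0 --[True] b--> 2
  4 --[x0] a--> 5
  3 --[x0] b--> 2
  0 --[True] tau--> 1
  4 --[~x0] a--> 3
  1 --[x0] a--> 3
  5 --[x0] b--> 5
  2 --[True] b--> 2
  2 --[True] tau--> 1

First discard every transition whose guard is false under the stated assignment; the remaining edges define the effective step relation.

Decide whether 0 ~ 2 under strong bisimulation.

Bisimulation quotient by refinement:
  P[0] = {{0,1,2,3,4,5}}
  P[1] = {{0,2},{1,3},{4,5}}
  P[2] = {{0,2},{1,3},{4},{5}}
Fixed point at round 3; 4 class(es).
[0]={0,2}  [2]={0,2}

Answer: BISIMILAR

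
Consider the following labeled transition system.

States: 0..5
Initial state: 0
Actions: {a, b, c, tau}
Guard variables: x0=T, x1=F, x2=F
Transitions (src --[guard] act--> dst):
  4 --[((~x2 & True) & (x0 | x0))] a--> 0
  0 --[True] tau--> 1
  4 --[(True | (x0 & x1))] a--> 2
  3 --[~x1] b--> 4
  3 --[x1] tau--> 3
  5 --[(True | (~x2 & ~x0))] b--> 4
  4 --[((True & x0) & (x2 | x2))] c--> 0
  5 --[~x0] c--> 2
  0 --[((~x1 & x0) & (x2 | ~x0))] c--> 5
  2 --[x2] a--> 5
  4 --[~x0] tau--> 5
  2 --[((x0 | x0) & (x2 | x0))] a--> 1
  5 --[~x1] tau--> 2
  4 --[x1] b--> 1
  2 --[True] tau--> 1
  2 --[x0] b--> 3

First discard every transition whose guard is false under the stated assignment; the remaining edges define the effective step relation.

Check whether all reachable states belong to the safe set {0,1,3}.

Answer: INVARIANT HOLDS

Analysis:
Inv-set: {0,1,3}
Reach set: {0,1}
  0: ✓
  1: ✓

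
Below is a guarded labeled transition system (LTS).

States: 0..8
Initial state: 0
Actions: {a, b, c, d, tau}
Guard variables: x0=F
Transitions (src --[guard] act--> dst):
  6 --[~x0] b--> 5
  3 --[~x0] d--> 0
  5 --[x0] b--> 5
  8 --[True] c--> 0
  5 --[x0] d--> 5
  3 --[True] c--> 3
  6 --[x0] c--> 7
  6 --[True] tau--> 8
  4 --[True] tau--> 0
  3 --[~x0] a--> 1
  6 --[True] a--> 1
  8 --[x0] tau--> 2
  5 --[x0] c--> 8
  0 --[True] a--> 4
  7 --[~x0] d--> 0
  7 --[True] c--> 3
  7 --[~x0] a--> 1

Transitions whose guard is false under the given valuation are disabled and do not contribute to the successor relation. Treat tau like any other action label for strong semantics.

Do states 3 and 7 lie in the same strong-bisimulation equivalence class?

Compute ~ classes (split until stable):
  π0 = {{0,1,2,3,4,5,6,7,8}}
  π1 = {{0},{1,2,5},{3,7},{4},{6},{8}}
6 equivalence class(es) (converged in 2)
class of 3: {3,7}; class of 7: {3,7}

Answer: BISIMILAR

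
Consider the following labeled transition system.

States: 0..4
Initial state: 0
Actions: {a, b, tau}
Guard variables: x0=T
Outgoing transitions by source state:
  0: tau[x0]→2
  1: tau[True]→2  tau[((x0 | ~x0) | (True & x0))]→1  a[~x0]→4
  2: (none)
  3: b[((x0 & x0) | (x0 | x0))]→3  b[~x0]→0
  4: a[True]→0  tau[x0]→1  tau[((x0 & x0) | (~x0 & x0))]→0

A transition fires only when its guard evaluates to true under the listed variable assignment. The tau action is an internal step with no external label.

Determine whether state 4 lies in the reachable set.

Answer: UNREACHABLE

Trace:
After dropping false guards: 7 live edges.
depth 0: {0}
depth 1: {2}  now seen {0,2}
Reach set: {0,2}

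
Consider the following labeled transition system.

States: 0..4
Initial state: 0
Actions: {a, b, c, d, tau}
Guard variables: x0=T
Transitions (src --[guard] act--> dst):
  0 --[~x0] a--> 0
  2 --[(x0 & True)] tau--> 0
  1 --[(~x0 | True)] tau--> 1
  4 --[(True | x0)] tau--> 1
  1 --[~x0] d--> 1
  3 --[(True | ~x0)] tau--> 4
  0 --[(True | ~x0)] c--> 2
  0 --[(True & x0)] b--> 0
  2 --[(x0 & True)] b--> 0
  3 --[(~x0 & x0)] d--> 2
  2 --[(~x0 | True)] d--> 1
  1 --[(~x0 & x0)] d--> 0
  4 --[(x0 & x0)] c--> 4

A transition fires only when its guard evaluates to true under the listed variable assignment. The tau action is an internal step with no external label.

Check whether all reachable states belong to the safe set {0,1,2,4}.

Inv-set: {0,1,2,4}
Reach set: {0,1,2}
  0: ✓
  1: ✓
  2: ✓

Answer: INVARIANT HOLDS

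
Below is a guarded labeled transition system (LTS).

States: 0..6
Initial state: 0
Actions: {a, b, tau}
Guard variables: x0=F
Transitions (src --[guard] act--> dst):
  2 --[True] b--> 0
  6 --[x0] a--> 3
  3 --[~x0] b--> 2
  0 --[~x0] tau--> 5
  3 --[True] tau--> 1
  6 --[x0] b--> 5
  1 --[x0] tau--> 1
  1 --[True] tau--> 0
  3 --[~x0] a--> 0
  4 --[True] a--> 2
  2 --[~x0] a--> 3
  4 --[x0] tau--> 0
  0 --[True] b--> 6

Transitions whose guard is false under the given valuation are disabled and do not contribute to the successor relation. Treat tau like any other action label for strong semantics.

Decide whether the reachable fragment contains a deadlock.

R = {0,5,6}
  0: b→6  tau→5  [2 exit(s)]
  5: ∅  [deadlock]
  6: ∅  [deadlock]
trace reaching 5: tau

Answer: DEADLOCK at state 5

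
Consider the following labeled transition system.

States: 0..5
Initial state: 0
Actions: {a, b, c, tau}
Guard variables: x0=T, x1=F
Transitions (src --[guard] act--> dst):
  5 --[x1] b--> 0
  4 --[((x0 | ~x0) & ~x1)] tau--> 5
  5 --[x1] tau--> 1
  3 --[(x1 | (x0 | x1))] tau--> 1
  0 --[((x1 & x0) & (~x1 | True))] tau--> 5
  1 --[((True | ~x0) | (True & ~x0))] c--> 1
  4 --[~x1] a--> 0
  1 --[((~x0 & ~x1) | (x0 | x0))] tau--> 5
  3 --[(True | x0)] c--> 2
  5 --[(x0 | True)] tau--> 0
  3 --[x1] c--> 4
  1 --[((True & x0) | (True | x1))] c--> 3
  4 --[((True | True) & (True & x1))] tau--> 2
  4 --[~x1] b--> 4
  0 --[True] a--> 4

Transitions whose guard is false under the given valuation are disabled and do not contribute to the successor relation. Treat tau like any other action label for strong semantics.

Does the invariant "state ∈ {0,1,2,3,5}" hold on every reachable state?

Answer: INVARIANT VIOLATED at state 4

Working:
Safe = {0,1,2,3,5}
Reachable = {0,4,5}
  0: ✓
  4: ✗ unsafe
  5: ✓
witness against invariant: a → 4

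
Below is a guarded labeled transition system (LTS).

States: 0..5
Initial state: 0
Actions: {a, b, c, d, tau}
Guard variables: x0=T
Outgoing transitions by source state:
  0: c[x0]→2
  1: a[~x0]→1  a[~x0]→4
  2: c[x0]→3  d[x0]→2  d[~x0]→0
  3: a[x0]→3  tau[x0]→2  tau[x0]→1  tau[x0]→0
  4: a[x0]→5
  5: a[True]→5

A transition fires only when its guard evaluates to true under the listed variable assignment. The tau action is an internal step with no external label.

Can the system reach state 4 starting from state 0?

Answer: UNREACHABLE

Analysis:
9 transition(s) survive guard evaluation.
Layer 0: {0}
Layer 1: {2}  total {0,2}
Layer 2: {3}  total {0,2,3}
Layer 3: {1}  total {0,1,2,3}
R = {0,1,2,3}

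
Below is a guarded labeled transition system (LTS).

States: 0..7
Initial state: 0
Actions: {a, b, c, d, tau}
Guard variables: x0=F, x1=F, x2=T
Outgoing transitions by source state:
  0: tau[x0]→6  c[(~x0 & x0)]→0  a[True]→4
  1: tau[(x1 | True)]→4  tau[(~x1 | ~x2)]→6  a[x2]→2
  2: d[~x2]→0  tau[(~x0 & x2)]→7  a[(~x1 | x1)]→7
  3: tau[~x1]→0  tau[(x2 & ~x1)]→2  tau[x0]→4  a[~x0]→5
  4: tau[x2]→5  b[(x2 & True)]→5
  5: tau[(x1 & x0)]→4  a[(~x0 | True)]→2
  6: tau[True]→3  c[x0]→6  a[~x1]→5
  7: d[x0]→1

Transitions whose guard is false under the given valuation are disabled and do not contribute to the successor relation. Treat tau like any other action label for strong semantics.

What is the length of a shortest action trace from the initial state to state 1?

Answer: UNREACHABLE

Working:
Layered search for 1:
  depth 0: {0}
  depth 1: {4}
  depth 2: {5}
  depth 3: {2}
  depth 4: {7}
1 never appears.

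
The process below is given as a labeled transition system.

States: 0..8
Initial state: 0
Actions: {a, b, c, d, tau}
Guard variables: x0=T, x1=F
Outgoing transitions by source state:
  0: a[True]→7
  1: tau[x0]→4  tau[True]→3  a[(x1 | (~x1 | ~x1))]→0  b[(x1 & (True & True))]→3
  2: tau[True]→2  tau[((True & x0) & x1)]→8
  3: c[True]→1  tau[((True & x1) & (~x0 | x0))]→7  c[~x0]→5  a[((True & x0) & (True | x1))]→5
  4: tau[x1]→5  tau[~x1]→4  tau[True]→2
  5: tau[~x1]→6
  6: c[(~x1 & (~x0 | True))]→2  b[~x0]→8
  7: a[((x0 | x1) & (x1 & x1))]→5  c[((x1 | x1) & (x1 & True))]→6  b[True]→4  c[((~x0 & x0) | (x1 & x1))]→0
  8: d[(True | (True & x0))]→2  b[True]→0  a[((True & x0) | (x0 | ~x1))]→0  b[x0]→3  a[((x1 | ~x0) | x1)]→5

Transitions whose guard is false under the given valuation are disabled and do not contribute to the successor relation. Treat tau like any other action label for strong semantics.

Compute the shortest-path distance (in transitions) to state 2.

Breadth-first toward 2:
  depth 0: {0}
  depth 1: {7}
  depth 2: {4}
  depth 3: {2}
2 enters at depth 3; path a·b·tau

Answer: 3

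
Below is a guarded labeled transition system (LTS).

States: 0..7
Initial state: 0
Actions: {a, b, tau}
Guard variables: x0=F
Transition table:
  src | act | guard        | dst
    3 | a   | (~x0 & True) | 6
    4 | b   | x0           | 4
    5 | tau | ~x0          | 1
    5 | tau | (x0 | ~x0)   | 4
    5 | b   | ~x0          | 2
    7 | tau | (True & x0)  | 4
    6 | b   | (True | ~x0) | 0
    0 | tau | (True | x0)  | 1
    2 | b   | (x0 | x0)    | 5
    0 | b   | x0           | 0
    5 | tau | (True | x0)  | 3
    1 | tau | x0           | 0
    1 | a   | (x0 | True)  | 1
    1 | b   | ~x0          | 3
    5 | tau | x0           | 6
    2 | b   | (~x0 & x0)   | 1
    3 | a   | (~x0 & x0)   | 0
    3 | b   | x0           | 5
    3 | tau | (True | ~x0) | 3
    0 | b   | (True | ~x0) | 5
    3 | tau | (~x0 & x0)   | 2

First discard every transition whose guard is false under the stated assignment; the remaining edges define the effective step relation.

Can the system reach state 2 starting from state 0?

Answer: REACHABLE

Working:
After dropping false guards: 11 live edges.
depth 0: {0}
depth 1: {1,5}  now seen {0,1,5}
depth 2: {2,3,4}  now seen {0,1,2,3,4,5}
depth 3: {6}  now seen {0,1,2,3,4,5,6}
Reachable = {0,1,2,3,4,5,6}
witness 2: b·b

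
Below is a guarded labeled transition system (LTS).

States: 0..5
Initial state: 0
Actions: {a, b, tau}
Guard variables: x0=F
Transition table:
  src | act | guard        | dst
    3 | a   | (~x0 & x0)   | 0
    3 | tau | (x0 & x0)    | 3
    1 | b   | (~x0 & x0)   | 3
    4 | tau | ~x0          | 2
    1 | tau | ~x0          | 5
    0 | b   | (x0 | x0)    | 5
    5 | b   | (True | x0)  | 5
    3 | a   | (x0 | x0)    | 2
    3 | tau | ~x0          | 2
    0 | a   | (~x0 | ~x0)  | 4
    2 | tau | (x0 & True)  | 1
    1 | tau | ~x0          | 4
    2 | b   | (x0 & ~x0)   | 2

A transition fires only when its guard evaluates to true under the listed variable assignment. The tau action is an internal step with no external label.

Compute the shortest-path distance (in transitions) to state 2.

Layered search for 2:
  depth 0: {0}
  depth 1: {4}
  depth 2: {2}
first hit 2 at d=2 via a·tau

Answer: 2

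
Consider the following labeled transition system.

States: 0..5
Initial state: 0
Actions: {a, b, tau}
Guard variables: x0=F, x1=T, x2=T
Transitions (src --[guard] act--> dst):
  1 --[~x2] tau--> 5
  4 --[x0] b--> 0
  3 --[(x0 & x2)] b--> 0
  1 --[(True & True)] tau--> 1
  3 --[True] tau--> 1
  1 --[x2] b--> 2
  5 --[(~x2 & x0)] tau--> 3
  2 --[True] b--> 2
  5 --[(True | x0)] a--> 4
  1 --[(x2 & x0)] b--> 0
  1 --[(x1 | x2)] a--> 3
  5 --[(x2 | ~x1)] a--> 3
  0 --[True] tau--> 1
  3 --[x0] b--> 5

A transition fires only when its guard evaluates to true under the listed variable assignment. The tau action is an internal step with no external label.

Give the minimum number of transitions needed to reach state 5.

Layered search for 5:
  L0 = {0}
  L1 = {1}
  L2 = {2,3}
5 never appears.

Answer: UNREACHABLE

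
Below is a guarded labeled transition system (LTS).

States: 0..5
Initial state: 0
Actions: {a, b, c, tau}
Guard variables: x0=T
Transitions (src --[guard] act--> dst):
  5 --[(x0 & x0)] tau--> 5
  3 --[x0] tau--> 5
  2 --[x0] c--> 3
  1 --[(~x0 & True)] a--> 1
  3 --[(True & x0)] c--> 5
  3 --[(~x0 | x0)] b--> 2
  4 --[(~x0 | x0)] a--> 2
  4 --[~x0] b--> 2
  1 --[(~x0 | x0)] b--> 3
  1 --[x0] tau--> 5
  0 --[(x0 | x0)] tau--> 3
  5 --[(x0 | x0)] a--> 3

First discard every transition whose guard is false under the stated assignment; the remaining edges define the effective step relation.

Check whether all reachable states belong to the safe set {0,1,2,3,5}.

Answer: INVARIANT HOLDS

Analysis:
Safe = {0,1,2,3,5}
Reachable = {0,2,3,5}
  0: ok
  2: ok
  3: ok
  5: ok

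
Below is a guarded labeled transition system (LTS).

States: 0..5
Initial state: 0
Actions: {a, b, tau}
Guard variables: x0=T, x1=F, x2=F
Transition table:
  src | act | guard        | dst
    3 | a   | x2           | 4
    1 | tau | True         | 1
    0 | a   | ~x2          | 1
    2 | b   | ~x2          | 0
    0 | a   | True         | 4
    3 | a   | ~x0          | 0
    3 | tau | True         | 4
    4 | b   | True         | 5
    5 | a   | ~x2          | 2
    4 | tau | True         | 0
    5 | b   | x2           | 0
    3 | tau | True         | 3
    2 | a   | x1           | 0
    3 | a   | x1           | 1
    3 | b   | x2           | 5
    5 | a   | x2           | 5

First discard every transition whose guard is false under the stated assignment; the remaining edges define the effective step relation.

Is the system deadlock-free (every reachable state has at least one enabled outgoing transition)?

Answer: DEADLOCK-FREE

Working:
Reach set: {0,1,2,4,5}
  0: a→1  a→4  [2 out]
  1: tau→1  [1 out]
  2: b→0  [1 out]
  4: b→5  tau→0  [2 out]
  5: a→2  [1 out]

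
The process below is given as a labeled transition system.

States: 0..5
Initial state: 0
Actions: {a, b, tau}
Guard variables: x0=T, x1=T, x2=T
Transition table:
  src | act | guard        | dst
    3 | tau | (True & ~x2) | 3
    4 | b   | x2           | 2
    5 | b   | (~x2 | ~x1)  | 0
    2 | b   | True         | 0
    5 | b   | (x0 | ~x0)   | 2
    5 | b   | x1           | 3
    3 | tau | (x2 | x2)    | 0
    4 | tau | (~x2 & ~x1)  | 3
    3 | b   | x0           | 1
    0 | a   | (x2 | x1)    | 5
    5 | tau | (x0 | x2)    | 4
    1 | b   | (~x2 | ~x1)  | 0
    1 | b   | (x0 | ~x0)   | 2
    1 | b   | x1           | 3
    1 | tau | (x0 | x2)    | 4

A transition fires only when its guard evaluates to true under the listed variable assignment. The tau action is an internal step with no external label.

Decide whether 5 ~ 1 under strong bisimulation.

Bisimulation quotient by refinement:
  π0 = {{0,1,2,3,4,5}}
  π1 = {{0},{1,3,5},{2,4}}
  π2 = {{0},{1,5},{2},{3},{4}}
Fixed point at round 3; 5 class(es).
class of 5: {1,5}; class of 1: {1,5}

Answer: BISIMILAR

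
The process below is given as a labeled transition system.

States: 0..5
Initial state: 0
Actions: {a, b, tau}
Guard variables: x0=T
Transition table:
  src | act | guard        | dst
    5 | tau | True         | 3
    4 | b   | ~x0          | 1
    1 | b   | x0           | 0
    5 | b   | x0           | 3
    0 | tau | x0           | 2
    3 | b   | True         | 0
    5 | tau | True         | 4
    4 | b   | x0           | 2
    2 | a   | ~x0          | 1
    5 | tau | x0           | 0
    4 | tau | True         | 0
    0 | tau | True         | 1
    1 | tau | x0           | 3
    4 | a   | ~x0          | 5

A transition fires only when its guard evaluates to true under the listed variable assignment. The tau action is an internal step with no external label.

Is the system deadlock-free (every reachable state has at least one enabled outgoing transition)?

Answer: DEADLOCK at state 2

Working:
Reachable = {0,1,2,3}
  0: tau→1  tau→2  [2 exit(s)]
  1: b→0  tau→3  [2 exit(s)]
  2: ∅  [deadlock]
  3: b→0  [1 exit(s)]
Path to 2: tau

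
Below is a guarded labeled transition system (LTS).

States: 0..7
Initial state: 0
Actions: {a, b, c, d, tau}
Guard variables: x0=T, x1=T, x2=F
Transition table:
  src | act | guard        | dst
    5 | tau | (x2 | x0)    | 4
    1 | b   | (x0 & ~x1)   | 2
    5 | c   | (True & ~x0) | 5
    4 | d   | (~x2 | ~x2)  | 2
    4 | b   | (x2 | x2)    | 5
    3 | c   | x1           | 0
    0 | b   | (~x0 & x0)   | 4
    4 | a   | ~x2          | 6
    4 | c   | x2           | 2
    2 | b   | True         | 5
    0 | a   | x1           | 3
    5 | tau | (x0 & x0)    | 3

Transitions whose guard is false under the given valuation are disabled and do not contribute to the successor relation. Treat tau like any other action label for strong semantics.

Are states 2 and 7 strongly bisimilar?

Compute ~ classes (split until stable):
  P[0] = {{0,1,2,3,4,5,6,7}}
  P[1] = {{0},{1,6,7},{2},{3},{4},{5}}
stable after 2 split(s): 6 block(s)
[2]={2}  [7]={1,6,7}

Answer: NOT BISIMILAR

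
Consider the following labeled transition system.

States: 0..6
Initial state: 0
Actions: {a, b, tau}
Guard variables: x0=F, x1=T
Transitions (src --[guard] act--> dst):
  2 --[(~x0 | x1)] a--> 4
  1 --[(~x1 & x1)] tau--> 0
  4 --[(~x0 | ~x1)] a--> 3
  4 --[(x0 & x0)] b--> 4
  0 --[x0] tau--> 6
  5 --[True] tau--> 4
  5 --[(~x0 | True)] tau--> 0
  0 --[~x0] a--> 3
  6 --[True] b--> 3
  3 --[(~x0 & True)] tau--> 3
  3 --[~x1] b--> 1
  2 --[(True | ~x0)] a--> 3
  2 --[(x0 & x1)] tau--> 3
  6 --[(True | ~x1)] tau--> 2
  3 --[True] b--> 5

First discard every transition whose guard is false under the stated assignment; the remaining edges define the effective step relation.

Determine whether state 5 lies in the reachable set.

Answer: REACHABLE

Trace:
Guard filter leaves 10 enabled edge(s).
Layer 0: {0}
Layer 1: {3}  total {0,3}
Layer 2: {5}  total {0,3,5}
Layer 3: {4}  total {0,3,4,5}
Reach set: {0,3,4,5}
witness 5: a·b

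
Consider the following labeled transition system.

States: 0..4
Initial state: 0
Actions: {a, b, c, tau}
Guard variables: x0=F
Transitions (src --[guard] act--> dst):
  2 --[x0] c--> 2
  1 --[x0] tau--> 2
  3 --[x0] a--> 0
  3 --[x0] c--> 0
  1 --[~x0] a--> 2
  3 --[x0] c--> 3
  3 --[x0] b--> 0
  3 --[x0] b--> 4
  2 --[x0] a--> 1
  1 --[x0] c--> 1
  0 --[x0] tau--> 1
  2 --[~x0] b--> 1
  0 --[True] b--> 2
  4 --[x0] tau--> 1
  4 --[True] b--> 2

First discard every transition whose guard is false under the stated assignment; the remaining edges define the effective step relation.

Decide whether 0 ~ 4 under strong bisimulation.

Answer: BISIMILAR

Trace:
Bisimulation quotient by refinement:
  π0 = {{0,1,2,3,4}}
  π1 = {{0,2,4},{1},{3}}
  π2 = {{0,4},{1},{2},{3}}
Fixed point at round 3; 4 class(es).
[0]={0,4}  [4]={0,4}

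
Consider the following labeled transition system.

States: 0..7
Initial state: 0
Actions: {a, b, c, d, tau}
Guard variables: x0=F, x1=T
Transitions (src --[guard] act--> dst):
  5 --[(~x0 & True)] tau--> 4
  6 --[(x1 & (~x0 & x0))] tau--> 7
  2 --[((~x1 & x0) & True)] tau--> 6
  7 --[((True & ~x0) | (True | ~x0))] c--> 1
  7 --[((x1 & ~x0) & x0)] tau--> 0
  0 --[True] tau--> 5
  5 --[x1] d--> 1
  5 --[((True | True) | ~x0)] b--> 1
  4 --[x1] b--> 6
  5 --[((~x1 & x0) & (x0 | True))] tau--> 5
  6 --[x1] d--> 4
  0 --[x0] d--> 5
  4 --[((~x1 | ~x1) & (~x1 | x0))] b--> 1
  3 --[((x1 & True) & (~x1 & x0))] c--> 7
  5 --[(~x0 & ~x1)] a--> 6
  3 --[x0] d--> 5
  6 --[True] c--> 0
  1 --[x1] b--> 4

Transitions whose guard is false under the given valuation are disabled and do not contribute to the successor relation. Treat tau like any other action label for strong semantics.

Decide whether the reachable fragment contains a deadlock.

R = {0,1,4,5,6}
  0: tau→5  [1 exit(s)]
  1: b→4  [1 exit(s)]
  4: b→6  [1 exit(s)]
  5: b→1  d→1  tau→4  [3 exit(s)]
  6: c→0  d→4  [2 exit(s)]

Answer: DEADLOCK-FREE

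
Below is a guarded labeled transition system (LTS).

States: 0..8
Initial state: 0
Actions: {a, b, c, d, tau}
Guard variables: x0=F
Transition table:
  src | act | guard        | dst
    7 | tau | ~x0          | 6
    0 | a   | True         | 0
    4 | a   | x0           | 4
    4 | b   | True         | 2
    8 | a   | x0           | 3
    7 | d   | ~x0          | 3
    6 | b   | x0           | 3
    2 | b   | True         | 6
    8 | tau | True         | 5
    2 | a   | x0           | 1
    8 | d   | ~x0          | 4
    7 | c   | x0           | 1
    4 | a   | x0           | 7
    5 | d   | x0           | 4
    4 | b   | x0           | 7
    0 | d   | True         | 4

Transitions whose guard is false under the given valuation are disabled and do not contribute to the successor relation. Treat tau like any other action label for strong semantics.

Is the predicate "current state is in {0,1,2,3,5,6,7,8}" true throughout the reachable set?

Inv-set: {0,1,2,3,5,6,7,8}
Reachable = {0,2,4,6}
  0: safe
  2: safe
  4: outside
  6: safe
witness against invariant: d → 4

Answer: INVARIANT VIOLATED at state 4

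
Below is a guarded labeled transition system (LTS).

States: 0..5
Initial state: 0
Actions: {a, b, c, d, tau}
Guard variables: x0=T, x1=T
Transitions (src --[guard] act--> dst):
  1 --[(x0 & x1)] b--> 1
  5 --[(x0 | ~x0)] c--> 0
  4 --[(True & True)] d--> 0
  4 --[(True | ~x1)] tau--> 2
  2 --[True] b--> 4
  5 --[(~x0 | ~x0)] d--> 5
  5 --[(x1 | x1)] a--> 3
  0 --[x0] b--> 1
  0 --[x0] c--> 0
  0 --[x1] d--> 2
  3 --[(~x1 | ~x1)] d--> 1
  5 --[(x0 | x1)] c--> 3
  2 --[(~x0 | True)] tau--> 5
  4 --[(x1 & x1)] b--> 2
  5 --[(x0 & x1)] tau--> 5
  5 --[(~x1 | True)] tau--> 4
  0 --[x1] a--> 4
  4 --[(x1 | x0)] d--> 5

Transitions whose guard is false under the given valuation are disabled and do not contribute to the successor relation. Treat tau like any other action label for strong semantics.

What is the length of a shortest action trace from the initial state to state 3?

Answer: 3

Working:
Breadth-first toward 3:
  Layer 0: {0}
  Layer 1: {1,2,4}
  Layer 2: {5}
  Layer 3: {3}
3 enters at depth 3; path a·d·a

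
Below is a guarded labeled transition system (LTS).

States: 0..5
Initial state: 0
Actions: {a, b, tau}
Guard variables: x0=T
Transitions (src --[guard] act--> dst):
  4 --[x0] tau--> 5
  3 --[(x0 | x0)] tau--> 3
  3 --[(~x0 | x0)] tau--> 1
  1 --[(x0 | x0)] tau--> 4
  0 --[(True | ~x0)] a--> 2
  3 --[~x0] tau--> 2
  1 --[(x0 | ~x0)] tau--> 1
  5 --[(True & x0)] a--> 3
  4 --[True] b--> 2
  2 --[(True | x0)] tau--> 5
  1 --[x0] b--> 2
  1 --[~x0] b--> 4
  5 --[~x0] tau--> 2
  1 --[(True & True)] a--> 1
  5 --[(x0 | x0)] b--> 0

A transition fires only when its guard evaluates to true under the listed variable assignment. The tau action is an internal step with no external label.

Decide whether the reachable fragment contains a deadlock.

Answer: DEADLOCK-FREE

Analysis:
Reachable = {0,1,2,3,4,5}
  0: a→2  [deg 1]
  1: a→1  b→2  tau→1  tau→4  [deg 4]
  2: tau→5  [deg 1]
  3: tau→1  tau→3  [deg 2]
  4: b→2  tau→5  [deg 2]
  5: a→3  b→0  [deg 2]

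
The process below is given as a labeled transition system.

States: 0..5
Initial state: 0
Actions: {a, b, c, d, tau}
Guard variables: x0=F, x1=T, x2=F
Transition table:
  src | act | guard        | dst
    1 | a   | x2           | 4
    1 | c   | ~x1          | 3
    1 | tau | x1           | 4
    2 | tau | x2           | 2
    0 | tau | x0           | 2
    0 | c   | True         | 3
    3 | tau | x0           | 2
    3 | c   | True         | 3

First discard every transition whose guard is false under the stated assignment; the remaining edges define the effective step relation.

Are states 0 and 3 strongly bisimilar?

Answer: BISIMILAR

Working:
Refine partition for ~:
  P[0] = {{0,1,2,3,4,5}}
  P[1] = {{0,3},{1},{2,4,5}}
Fixed point at round 2; 3 class(es).
[0]={0,3}  [3]={0,3}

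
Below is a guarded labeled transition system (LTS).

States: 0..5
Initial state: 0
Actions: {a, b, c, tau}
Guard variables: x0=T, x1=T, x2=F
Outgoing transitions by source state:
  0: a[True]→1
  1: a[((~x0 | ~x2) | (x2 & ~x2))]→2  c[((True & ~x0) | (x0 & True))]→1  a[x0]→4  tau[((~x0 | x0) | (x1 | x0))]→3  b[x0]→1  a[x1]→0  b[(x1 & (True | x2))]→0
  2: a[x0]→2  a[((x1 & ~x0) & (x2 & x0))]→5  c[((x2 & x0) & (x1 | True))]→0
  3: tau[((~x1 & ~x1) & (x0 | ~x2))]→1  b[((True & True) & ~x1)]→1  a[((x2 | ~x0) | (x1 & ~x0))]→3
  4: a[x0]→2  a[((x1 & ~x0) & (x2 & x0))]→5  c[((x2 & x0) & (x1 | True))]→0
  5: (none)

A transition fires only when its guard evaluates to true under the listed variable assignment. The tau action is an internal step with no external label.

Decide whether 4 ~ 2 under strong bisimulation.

Compute ~ classes (split until stable):
  P[0] = {{0,1,2,3,4,5}}
  P[1] = {{0,2,4},{1},{3,5}}
  P[2] = {{0},{1},{2,4},{3,5}}
stable after 3 split(s): 4 block(s)
class of 4: {2,4}; class of 2: {2,4}

Answer: BISIMILAR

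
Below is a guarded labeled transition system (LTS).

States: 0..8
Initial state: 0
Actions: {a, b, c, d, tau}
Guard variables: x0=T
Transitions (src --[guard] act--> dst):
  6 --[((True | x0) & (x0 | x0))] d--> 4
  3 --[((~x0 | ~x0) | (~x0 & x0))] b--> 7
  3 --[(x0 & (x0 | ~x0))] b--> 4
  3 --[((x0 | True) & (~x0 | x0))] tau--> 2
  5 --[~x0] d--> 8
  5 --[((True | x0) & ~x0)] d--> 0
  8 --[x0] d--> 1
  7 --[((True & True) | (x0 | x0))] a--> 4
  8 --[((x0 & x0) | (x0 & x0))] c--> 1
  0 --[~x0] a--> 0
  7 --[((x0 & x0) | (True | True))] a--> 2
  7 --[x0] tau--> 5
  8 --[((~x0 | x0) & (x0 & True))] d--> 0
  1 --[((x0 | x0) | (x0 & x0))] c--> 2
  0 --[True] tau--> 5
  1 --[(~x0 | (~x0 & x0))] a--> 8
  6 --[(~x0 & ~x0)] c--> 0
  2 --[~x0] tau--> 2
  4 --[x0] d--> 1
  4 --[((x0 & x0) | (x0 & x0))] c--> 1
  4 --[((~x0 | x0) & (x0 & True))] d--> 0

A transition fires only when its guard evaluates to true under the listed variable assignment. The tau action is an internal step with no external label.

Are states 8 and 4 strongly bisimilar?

Answer: BISIMILAR

Analysis:
Bisimulation quotient by refinement:
  round 0: {{0,1,2,3,4,5,6,7,8}}
  round 1: {{0},{1},{2,5},{3},{4,8},{6},{7}}
7 equivalence class(es) (converged in 2)
class of 8: {4,8}; class of 4: {4,8}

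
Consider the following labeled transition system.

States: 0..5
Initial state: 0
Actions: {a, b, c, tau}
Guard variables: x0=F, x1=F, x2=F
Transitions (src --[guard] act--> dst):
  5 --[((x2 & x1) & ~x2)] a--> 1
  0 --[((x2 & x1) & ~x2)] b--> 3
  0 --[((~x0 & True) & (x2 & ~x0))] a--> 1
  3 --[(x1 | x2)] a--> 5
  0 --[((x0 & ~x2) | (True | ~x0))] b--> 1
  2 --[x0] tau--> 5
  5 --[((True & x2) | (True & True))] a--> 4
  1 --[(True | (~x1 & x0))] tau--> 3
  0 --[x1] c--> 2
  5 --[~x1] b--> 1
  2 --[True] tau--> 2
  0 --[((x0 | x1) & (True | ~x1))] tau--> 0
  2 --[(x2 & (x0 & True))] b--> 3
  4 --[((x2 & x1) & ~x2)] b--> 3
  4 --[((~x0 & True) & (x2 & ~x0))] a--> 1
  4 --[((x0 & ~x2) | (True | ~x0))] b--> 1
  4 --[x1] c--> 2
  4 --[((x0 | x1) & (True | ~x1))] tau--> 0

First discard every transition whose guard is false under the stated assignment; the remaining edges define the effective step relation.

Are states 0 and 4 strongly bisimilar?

Refine partition for ~:
  round 0: {{0,1,2,3,4,5}}
  round 1: {{0,4},{1,2},{3},{5}}
  round 2: {{0,4},{1},{2},{3},{5}}
5 equivalence class(es) (converged in 3)
class of 0: {0,4}; class of 4: {0,4}

Answer: BISIMILAR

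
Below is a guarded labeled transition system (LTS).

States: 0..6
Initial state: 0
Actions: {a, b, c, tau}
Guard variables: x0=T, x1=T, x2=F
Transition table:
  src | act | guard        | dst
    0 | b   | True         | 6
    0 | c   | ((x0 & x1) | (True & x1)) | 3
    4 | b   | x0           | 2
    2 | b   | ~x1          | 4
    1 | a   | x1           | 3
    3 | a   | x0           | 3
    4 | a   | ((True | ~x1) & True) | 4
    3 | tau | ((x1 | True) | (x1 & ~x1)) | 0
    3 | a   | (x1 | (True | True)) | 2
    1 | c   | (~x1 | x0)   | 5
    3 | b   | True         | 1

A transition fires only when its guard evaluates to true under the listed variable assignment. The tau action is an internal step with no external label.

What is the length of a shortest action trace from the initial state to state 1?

Layered search for 1:
  depth 0: {0}
  depth 1: {3,6}
  depth 2: {1,2}
1 enters at depth 2; path c·b

Answer: 2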